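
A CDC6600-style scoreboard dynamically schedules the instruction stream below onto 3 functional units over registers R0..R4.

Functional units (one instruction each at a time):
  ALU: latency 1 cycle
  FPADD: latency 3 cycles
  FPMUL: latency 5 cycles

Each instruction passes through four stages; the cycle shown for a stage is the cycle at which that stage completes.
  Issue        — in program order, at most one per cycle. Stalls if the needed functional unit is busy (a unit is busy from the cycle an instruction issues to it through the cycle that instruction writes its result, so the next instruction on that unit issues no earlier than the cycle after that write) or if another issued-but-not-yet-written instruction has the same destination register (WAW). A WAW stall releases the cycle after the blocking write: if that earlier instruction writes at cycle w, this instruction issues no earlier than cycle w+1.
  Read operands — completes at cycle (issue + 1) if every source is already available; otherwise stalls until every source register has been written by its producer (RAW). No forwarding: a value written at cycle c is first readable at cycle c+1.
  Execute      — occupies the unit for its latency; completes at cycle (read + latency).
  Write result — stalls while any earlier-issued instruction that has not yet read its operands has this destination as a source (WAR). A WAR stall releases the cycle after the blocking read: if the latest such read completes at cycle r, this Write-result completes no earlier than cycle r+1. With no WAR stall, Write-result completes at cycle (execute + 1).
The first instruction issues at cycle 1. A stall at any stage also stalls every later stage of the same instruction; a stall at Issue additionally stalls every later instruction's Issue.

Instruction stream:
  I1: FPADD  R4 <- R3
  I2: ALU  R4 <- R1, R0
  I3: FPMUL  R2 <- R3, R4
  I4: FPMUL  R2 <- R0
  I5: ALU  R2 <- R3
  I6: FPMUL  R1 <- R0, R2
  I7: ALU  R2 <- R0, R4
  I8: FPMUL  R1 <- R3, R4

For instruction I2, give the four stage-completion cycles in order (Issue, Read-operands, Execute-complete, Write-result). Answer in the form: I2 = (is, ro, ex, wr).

I1 -> (1, 2, 5, 6)
I2 -> (7, 8, 9, 10)  // WAW R4: wait I1 write@6
I3 -> (8, 11, 16, 17)  // RAW R4: wait I2 write@10
I4 -> (18, 19, 24, 25)  // struct: FPMUL busy until I3 writes@17
I5 -> (26, 27, 28, 29)  // WAW R2: wait I4 write@25
I6 -> (27, 30, 35, 36)  // RAW R2: wait I5 write@29
I7 -> (30, 31, 32, 33)  // struct: ALU busy until I5 writes@29
I8 -> (37, 38, 43, 44)  // struct: FPMUL busy until I6 writes@36

I2 = (7, 8, 9, 10)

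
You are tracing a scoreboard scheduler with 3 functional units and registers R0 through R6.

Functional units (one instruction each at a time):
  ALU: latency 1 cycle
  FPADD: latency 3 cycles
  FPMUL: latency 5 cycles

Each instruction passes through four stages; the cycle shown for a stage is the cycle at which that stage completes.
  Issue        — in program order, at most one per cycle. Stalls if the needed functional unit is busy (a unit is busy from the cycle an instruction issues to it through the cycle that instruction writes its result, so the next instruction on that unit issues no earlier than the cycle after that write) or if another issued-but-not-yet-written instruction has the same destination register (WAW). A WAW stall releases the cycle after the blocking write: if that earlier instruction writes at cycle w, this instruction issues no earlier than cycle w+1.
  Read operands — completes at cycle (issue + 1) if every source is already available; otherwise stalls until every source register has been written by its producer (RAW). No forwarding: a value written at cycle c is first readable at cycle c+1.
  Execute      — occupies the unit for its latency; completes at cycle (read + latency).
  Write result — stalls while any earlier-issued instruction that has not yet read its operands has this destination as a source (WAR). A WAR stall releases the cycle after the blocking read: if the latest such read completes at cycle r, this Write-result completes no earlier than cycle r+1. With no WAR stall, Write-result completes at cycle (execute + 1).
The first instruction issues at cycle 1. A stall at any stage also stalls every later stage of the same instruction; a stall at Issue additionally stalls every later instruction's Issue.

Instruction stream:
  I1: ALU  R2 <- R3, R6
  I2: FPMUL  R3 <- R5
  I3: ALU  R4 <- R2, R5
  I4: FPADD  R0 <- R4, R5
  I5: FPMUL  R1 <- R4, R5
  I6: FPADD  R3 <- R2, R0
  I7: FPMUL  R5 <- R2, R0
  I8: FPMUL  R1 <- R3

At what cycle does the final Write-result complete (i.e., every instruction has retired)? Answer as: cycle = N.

cycle = 33

[I1] 1/2/3/4
[I2] 2/3/8/9
[I3] 5/6/7/8  (struct: ALU busy until I1 writes@4)
[I4] 6/9/12/13  (RAW R4: wait I3 write@8)
[I5] 10/11/16/17  (struct: FPMUL busy until I2 writes@9)
[I6] 14/15/18/19  (struct: FPADD busy until I4 writes@13)
[I7] 18/19/24/25  (struct: FPMUL busy until I5 writes@17)
[I8] 26/27/32/33  (struct: FPMUL busy until I7 writes@25)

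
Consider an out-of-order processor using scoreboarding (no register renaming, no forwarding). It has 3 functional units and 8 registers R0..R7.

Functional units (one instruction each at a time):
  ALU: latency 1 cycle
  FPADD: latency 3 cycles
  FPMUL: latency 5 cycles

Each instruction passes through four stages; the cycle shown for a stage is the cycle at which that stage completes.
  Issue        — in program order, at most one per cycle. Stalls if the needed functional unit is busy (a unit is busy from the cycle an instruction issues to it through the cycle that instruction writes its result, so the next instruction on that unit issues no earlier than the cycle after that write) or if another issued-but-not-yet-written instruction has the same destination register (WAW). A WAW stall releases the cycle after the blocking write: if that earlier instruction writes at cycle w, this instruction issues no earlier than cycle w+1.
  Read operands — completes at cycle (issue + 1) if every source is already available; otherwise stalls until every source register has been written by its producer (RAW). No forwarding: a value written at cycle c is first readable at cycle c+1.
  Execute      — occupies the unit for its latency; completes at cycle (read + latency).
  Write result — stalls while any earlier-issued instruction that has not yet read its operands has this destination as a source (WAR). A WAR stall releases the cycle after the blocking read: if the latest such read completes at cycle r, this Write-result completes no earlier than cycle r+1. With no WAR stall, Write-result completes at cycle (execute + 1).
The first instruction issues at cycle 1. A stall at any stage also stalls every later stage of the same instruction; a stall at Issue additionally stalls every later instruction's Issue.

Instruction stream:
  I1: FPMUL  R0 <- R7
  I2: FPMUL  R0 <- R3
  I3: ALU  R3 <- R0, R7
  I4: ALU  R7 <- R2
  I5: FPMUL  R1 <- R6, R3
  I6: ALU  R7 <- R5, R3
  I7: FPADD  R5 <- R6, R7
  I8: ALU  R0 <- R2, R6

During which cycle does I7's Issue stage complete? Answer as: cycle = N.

[I1] 1/2/7/8
[I2] 9/10/15/16  (struct: FPMUL busy until I1 writes@8)
[I3] 10/17/18/19  (RAW R0: wait I2 write@16)
[I4] 20/21/22/23  (struct: ALU busy until I3 writes@19)
[I5] 21/22/27/28
[I6] 24/25/26/27  (struct: ALU busy until I4 writes@23)
[I7] 25/28/31/32  (RAW R7: wait I6 write@27)
[I8] 28/29/30/31  (struct: ALU busy until I6 writes@27)

cycle = 25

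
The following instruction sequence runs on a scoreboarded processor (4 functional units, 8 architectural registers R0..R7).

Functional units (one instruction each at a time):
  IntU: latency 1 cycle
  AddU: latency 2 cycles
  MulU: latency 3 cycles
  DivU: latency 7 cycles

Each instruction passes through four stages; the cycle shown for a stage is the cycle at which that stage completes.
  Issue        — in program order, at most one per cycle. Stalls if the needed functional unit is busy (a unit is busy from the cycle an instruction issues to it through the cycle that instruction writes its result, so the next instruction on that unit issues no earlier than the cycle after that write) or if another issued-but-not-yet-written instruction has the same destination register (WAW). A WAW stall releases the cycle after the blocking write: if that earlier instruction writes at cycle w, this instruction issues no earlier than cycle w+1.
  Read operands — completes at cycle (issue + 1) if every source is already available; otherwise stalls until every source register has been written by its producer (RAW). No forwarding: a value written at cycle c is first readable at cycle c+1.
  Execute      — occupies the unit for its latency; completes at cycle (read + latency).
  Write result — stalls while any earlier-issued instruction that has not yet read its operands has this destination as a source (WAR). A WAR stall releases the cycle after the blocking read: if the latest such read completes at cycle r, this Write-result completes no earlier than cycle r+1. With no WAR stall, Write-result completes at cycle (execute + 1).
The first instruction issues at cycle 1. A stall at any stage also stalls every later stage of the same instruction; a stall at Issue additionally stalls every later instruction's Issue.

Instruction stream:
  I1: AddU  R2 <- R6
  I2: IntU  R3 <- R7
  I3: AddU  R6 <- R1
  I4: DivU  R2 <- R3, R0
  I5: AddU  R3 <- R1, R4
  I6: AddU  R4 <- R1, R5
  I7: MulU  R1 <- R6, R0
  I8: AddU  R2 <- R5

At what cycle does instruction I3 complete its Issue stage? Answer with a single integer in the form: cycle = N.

t=1  I1 issues→AddU
t=2  I1 reads | I2 issues→IntU
t=3  I2 reads
t=4  I1 exec-done | I2 exec-done
t=5  I1 writes R2 | I2 writes R3
t=6  I3 issues→AddU
t=7  I3 reads | I4 issues→DivU
t=8  I4 reads
t=9  I3 exec-done
t=10  I3 writes R6
t=11  I5 issues→AddU
t=12  I5 reads
t=14  I5 exec-done
t=15  I4 exec-done | I5 writes R3
t=16  I4 writes R2 | I6 issues→AddU
t=17  I6 reads | I7 issues→MulU
t=18  I7 reads
t=19  I6 exec-done
t=20  I6 writes R4
t=21  I7 exec-done | I8 issues→AddU
t=22  I7 writes R1 | I8 reads
t=24  I8 exec-done
t=25  I8 writes R2

cycle = 6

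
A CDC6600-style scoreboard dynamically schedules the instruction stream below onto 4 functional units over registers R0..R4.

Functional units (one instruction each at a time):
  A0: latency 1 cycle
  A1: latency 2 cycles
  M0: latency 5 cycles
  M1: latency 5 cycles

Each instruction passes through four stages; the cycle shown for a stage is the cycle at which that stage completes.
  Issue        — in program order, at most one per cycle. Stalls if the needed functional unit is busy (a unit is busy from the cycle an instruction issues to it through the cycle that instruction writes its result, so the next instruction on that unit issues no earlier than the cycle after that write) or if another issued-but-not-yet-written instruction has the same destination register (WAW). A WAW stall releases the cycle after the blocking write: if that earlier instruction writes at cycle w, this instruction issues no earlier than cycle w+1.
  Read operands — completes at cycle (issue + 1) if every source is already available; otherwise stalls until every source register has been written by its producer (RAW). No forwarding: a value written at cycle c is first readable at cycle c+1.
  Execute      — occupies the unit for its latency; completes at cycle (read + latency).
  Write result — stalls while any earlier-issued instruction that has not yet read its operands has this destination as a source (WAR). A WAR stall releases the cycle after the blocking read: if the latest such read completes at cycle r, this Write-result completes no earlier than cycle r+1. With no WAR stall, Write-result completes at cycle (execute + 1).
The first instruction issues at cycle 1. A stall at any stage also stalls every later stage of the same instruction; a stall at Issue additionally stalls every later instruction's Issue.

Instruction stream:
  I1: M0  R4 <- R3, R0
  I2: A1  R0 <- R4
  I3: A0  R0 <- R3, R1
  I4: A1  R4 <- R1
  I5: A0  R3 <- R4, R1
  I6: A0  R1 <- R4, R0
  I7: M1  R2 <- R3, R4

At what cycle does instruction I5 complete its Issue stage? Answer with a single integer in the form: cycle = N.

cycle = 17

c1: I1 issues→M0
c2: I1 reads | I2 issues→A1
c7: I1 exec-done
c8: I1 writes R4
c9: I2 reads
c11: I2 exec-done
c12: I2 writes R0
c13: I3 issues→A0
c14: I3 reads | I4 issues→A1
c15: I3 exec-done | I4 reads
c16: I3 writes R0
c17: I4 exec-done | I5 issues→A0
c18: I4 writes R4
c19: I5 reads
c20: I5 exec-done
c21: I5 writes R3
c22: I6 issues→A0
c23: I6 reads | I7 issues→M1
c24: I6 exec-done | I7 reads
c25: I6 writes R1
c29: I7 exec-done
c30: I7 writes R2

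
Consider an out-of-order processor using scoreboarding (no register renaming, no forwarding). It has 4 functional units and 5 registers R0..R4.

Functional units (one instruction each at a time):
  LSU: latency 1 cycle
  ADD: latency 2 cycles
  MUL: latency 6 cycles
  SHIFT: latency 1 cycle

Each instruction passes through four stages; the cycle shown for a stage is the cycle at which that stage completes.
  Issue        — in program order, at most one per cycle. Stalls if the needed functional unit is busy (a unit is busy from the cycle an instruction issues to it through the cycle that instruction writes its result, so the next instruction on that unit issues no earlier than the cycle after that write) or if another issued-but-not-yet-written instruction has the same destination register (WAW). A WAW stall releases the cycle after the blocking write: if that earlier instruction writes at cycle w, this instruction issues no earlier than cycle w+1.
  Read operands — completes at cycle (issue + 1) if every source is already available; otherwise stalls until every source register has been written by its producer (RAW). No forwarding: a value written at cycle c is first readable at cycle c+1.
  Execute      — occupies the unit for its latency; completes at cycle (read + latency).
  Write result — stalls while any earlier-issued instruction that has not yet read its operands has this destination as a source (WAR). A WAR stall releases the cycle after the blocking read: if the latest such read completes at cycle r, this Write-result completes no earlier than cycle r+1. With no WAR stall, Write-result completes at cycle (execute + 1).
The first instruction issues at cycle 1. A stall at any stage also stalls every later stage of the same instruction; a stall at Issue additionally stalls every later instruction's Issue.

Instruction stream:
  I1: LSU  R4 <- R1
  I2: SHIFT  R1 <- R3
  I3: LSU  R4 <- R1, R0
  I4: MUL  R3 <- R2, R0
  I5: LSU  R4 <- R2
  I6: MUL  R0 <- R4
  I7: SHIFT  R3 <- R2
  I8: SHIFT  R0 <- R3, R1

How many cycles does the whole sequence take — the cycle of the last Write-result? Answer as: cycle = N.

cycle 1: issue I1 (LSU)
cycle 2: I1 read-ops, issue I2 (SHIFT)
cycle 3: I1 finished on LSU, I2 read-ops
cycle 4: I1→R4, I2 finished on SHIFT
cycle 5: I2→R1, issue I3 (LSU)
cycle 6: I3 read-ops, issue I4 (MUL)
cycle 7: I3 finished on LSU, I4 read-ops
cycle 8: I3→R4
cycle 9: issue I5 (LSU)
cycle 10: I5 read-ops
cycle 11: I5 finished on LSU
cycle 12: I5→R4
cycle 13: I4 finished on MUL
cycle 14: I4→R3
cycle 15: issue I6 (MUL)
cycle 16: I6 read-ops, issue I7 (SHIFT)
cycle 17: I7 read-ops
cycle 18: I7 finished on SHIFT
cycle 19: I7→R3
cycle 22: I6 finished on MUL
cycle 23: I6→R0
cycle 24: issue I8 (SHIFT)
cycle 25: I8 read-ops
cycle 26: I8 finished on SHIFT
cycle 27: I8→R0

cycle = 27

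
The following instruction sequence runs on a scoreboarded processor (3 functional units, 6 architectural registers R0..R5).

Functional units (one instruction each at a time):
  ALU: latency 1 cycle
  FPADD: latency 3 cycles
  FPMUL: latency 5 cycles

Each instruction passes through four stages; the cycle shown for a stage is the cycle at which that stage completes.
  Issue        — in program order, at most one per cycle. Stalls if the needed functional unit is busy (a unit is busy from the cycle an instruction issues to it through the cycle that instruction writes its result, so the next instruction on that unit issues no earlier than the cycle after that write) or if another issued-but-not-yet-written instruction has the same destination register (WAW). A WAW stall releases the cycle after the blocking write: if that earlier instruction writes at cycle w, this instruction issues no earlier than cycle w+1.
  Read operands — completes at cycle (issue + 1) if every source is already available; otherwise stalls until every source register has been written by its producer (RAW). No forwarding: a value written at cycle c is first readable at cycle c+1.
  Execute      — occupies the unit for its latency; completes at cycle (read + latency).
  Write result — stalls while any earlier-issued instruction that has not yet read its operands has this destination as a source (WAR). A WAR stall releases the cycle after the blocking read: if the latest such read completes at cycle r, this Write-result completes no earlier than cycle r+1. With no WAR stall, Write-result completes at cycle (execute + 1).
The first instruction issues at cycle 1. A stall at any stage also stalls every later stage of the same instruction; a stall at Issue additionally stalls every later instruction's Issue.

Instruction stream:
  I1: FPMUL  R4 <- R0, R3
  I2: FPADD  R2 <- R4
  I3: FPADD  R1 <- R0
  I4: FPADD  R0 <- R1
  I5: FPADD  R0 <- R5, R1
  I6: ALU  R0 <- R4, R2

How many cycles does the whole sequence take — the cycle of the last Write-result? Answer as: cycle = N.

cycle = 35

cycle 1: I1→FPMUL
cycle 2: I1 RO · I2→FPADD
cycle 7: I1 EX
cycle 8: I1 WR R4
cycle 9: I2 RO
cycle 12: I2 EX
cycle 13: I2 WR R2
cycle 14: I3→FPADD
cycle 15: I3 RO
cycle 18: I3 EX
cycle 19: I3 WR R1
cycle 20: I4→FPADD
cycle 21: I4 RO
cycle 24: I4 EX
cycle 25: I4 WR R0
cycle 26: I5→FPADD
cycle 27: I5 RO
cycle 30: I5 EX
cycle 31: I5 WR R0
cycle 32: I6→ALU
cycle 33: I6 RO
cycle 34: I6 EX
cycle 35: I6 WR R0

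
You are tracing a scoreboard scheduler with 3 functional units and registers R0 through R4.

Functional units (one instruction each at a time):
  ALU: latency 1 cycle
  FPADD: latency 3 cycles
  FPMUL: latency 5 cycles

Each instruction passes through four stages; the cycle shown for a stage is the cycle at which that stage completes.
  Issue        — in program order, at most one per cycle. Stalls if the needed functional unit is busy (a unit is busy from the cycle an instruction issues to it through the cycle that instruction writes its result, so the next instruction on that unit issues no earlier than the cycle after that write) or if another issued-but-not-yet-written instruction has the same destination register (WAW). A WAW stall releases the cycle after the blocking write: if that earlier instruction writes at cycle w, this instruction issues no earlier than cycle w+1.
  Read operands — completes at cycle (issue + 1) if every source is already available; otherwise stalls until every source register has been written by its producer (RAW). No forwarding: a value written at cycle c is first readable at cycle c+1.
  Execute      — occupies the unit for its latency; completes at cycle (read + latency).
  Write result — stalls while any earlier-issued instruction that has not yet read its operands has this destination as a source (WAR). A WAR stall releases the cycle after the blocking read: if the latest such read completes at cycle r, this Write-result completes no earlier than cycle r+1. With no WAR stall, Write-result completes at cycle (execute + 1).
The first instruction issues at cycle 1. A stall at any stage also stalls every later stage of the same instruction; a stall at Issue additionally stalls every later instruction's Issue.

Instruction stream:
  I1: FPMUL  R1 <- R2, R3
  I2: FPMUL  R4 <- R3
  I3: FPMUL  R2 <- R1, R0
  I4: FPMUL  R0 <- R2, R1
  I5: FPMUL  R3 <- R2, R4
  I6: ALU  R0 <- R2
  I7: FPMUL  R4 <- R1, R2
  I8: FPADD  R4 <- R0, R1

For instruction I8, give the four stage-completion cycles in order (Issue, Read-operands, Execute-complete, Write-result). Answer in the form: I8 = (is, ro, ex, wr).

I8 = (49, 50, 53, 54)

[I1] 1/2/7/8
[I2] 9/10/15/16  (struct: FPMUL busy until I1 writes@8)
[I3] 17/18/23/24  (struct: FPMUL busy until I2 writes@16)
[I4] 25/26/31/32  (struct: FPMUL busy until I3 writes@24)
[I5] 33/34/39/40  (struct: FPMUL busy until I4 writes@32)
[I6] 34/35/36/37
[I7] 41/42/47/48  (struct: FPMUL busy until I5 writes@40)
[I8] 49/50/53/54  (WAW R4: wait I7 write@48)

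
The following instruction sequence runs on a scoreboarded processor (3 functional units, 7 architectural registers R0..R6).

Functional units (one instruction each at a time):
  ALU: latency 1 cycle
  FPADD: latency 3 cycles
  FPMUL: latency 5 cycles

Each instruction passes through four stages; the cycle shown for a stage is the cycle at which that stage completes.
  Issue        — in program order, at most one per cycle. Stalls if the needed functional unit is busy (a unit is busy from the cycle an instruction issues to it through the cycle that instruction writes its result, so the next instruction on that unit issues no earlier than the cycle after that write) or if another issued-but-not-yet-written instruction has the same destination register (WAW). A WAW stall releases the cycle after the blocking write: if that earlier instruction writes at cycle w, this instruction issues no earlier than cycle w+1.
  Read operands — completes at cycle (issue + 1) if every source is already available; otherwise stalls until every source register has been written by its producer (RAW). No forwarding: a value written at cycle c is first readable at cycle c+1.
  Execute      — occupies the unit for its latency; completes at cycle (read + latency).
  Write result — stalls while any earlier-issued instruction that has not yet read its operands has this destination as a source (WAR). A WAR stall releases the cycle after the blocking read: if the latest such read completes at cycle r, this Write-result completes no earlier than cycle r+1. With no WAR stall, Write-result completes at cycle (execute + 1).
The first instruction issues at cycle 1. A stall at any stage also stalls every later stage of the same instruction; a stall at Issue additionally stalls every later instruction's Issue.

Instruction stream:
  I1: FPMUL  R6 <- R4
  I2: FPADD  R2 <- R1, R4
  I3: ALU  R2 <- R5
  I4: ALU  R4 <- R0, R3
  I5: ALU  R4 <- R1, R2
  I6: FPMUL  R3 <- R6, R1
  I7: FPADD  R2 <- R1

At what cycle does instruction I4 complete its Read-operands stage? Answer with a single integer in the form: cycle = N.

1) issue 1, read 2, done 7, write 8
2) issue 2, read 3, done 6, write 7
3) issue 8, read 9, done 10, write 11  <WAW R2: wait I2 write@7>
4) issue 12, read 13, done 14, write 15  <struct: ALU busy until I3 writes@11>
5) issue 16, read 17, done 18, write 19  <struct: ALU busy until I4 writes@15>
6) issue 17, read 18, done 23, write 24
7) issue 18, read 19, done 22, write 23

cycle = 13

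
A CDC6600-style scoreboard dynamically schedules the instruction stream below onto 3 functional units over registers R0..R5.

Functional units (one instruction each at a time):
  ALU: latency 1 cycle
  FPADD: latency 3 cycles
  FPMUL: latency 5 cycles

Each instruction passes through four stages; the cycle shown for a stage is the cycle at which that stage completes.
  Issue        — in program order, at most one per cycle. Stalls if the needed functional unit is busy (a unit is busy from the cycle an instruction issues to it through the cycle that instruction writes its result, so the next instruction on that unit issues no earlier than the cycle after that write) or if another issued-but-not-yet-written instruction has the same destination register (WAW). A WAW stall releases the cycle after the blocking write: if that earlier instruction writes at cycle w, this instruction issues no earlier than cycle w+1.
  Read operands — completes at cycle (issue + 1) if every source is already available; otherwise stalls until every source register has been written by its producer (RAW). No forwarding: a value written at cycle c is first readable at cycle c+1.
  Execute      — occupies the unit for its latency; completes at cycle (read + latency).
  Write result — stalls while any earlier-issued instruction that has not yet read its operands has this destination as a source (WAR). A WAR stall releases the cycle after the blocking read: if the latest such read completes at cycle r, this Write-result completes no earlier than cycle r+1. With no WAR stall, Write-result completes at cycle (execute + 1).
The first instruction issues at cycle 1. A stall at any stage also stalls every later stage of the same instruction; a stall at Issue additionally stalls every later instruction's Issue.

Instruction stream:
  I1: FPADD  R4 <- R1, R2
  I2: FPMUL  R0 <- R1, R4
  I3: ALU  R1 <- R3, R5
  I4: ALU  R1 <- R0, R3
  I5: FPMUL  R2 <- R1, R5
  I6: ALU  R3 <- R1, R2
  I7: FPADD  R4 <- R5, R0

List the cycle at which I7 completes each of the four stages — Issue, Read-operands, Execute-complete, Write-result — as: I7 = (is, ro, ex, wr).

I1: IS=1 RO=2 EX=5 WR=6
I2: IS=2 RO=7 EX=12 WR=13  [RAW R4: wait I1 write@6]
I3: IS=3 RO=4 EX=5 WR=8  [WAR R1: wait I2 read@7]
I4: IS=9 RO=14 EX=15 WR=16  [struct: ALU busy until I3 writes@8; RAW R0: wait I2 write@13]
I5: IS=14 RO=17 EX=22 WR=23  [struct: FPMUL busy until I2 writes@13; RAW R1: wait I4 write@16]
I6: IS=17 RO=24 EX=25 WR=26  [struct: ALU busy until I4 writes@16; RAW R2: wait I5 write@23]
I7: IS=18 RO=19 EX=22 WR=23

I7 = (18, 19, 22, 23)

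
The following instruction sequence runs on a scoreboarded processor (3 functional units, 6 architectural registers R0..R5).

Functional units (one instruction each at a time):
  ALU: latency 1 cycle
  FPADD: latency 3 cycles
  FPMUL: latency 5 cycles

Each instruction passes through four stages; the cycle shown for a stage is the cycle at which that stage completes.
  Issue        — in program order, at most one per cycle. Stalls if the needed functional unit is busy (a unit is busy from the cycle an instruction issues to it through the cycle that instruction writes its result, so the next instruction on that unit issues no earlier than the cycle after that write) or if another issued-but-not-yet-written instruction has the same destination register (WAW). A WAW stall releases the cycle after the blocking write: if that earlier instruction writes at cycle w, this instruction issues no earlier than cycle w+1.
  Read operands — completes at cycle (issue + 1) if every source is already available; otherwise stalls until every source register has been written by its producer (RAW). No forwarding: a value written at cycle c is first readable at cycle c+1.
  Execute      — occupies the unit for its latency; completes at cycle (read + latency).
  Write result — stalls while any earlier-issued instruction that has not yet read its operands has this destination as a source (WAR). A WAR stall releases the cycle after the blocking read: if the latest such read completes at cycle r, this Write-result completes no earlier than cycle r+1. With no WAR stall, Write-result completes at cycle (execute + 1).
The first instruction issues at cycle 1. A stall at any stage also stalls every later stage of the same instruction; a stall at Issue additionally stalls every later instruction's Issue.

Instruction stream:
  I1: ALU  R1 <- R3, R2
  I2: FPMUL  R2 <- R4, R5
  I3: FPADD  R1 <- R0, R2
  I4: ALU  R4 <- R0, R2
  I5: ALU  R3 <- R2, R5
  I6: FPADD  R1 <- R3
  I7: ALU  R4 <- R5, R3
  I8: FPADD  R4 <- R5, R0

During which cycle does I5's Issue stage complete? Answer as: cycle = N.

cycle = 13

I1  is:1  ro:2  ex:3  wr:4
I2  is:2  ro:3  ex:8  wr:9
I3  is:5  ro:10  ex:13  wr:14  — WAW R1: wait I1 write@4, RAW R2: wait I2 write@9
I4  is:6  ro:10  ex:11  wr:12  — RAW R2: wait I2 write@9
I5  is:13  ro:14  ex:15  wr:16  — struct: ALU busy until I4 writes@12
I6  is:15  ro:17  ex:20  wr:21  — struct: FPADD busy until I3 writes@14, RAW R3: wait I5 write@16
I7  is:17  ro:18  ex:19  wr:20  — struct: ALU busy until I5 writes@16
I8  is:22  ro:23  ex:26  wr:27  — struct: FPADD busy until I6 writes@21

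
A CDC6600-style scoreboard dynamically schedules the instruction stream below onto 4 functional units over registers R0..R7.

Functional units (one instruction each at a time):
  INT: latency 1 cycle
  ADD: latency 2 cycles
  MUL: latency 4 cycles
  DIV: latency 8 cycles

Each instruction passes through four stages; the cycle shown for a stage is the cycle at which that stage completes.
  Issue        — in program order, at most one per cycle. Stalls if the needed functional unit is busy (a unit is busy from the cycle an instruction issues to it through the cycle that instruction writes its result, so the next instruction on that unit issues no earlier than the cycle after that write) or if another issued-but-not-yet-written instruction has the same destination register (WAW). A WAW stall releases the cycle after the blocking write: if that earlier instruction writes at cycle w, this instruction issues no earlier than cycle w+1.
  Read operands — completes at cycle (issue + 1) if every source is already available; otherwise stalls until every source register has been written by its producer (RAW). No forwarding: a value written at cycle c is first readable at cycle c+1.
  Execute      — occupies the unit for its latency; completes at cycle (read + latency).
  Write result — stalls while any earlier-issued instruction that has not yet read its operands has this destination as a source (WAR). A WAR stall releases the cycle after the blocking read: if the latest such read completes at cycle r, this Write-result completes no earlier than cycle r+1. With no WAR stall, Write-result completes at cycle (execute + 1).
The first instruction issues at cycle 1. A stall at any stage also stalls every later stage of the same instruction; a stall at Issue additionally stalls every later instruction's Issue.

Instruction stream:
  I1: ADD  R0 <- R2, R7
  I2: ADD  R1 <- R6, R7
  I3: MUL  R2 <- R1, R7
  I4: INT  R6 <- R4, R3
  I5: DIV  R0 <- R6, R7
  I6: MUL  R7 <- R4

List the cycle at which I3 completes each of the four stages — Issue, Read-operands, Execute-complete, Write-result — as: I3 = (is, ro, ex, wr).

cycle 1: I1 issues→ADD
cycle 2: I1 reads
cycle 4: I1 exec-done
cycle 5: I1 writes R0
cycle 6: I2 issues→ADD
cycle 7: I2 reads, I3 issues→MUL
cycle 8: I4 issues→INT
cycle 9: I2 exec-done, I4 reads, I5 issues→DIV
cycle 10: I2 writes R1, I4 exec-done
cycle 11: I3 reads, I4 writes R6
cycle 12: I5 reads
cycle 15: I3 exec-done
cycle 16: I3 writes R2
cycle 17: I6 issues→MUL
cycle 18: I6 reads
cycle 20: I5 exec-done
cycle 21: I5 writes R0
cycle 22: I6 exec-done
cycle 23: I6 writes R7

I3 = (7, 11, 15, 16)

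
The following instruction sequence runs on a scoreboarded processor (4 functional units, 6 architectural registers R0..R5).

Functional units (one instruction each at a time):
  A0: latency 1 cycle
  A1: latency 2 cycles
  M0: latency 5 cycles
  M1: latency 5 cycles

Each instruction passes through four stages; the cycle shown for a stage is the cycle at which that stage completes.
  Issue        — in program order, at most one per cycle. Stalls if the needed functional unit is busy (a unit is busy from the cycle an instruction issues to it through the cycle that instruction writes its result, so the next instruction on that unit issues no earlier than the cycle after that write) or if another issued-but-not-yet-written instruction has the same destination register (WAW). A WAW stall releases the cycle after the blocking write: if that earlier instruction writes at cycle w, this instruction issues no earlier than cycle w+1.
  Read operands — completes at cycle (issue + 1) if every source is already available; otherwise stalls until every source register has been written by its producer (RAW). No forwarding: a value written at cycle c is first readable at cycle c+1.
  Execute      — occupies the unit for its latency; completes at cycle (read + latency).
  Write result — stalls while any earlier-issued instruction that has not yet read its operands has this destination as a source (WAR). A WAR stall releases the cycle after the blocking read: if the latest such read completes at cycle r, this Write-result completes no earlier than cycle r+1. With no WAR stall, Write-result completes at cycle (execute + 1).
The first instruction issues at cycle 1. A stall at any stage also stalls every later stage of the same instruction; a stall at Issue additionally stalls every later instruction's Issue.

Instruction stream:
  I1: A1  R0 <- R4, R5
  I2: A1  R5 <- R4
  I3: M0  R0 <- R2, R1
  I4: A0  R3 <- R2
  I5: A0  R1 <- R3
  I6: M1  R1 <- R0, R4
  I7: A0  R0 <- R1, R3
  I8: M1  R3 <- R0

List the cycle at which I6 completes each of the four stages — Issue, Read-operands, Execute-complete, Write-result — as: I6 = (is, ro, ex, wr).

I1  is:1  ro:2  ex:4  wr:5
I2  is:6  ro:7  ex:9  wr:10  — struct: A1 busy until I1 writes@5
I3  is:7  ro:8  ex:13  wr:14
I4  is:8  ro:9  ex:10  wr:11
I5  is:12  ro:13  ex:14  wr:15  — struct: A0 busy until I4 writes@11
I6  is:16  ro:17  ex:22  wr:23  — WAW R1: wait I5 write@15
I7  is:17  ro:24  ex:25  wr:26  — RAW R1: wait I6 write@23
I8  is:24  ro:27  ex:32  wr:33  — struct: M1 busy until I6 writes@23, RAW R0: wait I7 write@26

I6 = (16, 17, 22, 23)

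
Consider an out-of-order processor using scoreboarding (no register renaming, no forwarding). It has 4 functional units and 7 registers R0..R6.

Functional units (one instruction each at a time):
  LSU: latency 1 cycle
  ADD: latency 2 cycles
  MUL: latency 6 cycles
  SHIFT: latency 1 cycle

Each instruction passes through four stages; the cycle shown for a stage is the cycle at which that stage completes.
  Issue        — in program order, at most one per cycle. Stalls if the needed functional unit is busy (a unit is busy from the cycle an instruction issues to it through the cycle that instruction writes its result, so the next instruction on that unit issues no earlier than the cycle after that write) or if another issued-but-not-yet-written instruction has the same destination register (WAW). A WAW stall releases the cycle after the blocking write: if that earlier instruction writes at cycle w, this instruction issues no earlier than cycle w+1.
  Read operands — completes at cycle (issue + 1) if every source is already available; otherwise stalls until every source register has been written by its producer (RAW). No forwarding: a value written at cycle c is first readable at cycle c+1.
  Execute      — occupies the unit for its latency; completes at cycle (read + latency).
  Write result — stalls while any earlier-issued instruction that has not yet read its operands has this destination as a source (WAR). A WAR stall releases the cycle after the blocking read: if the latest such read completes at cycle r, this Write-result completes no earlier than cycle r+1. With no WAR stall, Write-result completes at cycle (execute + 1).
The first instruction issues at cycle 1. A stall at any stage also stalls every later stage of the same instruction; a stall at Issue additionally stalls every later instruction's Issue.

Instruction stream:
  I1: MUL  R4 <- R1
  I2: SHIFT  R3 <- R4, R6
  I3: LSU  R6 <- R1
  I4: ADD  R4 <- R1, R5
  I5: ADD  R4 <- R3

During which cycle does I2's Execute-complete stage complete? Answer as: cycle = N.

1) issue 1, read 2, done 8, write 9
2) issue 2, read 10, done 11, write 12  <RAW R4: wait I1 write@9>
3) issue 3, read 4, done 5, write 11  <WAR R6: wait I2 read@10>
4) issue 10, read 11, done 13, write 14  <WAW R4: wait I1 write@9>
5) issue 15, read 16, done 18, write 19  <struct: ADD busy until I4 writes@14>

cycle = 11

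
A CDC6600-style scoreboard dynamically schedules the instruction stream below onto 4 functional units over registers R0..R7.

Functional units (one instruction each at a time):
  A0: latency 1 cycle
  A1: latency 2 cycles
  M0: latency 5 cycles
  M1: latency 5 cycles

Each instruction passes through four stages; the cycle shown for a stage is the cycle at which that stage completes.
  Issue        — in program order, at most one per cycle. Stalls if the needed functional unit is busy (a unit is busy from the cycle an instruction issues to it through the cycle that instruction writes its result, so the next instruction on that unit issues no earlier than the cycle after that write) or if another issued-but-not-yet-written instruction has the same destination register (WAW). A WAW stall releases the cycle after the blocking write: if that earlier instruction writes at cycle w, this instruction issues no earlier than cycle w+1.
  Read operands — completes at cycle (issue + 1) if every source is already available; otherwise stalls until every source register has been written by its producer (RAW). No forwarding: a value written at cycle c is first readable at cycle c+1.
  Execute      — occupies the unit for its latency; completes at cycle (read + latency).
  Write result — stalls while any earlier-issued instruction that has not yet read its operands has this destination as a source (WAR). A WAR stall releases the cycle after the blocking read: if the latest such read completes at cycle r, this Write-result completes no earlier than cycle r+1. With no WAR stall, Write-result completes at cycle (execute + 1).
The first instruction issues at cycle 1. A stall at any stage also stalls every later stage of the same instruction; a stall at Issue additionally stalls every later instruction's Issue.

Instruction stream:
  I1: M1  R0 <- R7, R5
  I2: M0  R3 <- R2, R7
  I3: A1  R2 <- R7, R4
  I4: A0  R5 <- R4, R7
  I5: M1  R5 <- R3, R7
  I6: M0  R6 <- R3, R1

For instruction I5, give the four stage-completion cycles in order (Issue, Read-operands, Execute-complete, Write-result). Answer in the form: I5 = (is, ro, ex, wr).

I5 = (9, 10, 15, 16)

I1: IS=1 RO=2 EX=7 WR=8
I2: IS=2 RO=3 EX=8 WR=9
I3: IS=3 RO=4 EX=6 WR=7
I4: IS=4 RO=5 EX=6 WR=7
I5: IS=9 RO=10 EX=15 WR=16  [struct: M1 busy until I1 writes@8]
I6: IS=10 RO=11 EX=16 WR=17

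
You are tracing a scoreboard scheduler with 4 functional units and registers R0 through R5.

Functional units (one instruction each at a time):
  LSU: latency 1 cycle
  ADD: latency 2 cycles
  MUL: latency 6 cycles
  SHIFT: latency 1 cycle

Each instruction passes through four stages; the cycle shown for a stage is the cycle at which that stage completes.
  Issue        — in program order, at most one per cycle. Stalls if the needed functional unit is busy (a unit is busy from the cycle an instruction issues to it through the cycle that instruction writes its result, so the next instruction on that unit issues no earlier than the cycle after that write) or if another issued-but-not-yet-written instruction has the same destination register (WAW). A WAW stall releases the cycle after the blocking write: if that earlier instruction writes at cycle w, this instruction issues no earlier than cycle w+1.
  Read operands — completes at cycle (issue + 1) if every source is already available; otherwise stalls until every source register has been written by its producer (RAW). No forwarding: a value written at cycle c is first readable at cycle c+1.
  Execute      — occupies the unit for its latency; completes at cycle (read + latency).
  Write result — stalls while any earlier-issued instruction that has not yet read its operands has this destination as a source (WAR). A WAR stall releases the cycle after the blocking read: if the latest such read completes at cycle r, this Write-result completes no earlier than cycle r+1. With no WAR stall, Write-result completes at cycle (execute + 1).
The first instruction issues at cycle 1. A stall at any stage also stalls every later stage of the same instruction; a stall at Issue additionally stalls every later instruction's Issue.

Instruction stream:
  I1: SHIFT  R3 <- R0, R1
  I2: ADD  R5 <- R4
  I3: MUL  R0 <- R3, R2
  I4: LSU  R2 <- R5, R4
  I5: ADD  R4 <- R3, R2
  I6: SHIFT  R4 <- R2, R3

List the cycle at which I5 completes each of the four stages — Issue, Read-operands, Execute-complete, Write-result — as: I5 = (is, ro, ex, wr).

  I1 | 1 | 2 | 3 | 4
  I2 | 2 | 3 | 5 | 6
  I3 | 3 | 5 | 11 | 12   RAW R3: wait I1 write@4
  I4 | 4 | 7 | 8 | 9   RAW R5: wait I2 write@6
  I5 | 7 | 10 | 12 | 13   struct: ADD busy until I2 writes@6 · RAW R2: wait I4 write@9
  I6 | 14 | 15 | 16 | 17   WAW R4: wait I5 write@13

I5 = (7, 10, 12, 13)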